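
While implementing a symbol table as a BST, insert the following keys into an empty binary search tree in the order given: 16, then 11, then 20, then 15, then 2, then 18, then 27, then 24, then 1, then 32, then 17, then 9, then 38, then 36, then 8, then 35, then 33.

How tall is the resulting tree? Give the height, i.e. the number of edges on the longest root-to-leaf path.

Resulting structure (node: left, right):
  16: L=11, R=20
  11: L=2, R=15
  20: L=18, R=27
  15: L=–, R=–
  2: L=1, R=9
  18: L=17, R=–
  27: L=24, R=32
  24: L=–, R=–
  1: L=–, R=–
  32: L=–, R=38
  17: L=–, R=–
  9: L=8, R=–
  38: L=36, R=–
  36: L=35, R=–
  8: L=–, R=–
  35: L=33, R=–
  33: L=–, R=–

The deepest node is 33 at depth 7.

7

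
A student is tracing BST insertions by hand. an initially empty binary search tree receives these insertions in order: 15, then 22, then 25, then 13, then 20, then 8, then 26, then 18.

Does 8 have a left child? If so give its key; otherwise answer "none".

15: root
22: right child of 15 (depth 1)
25: right child of 22 (depth 2)
13: left child of 15 (depth 1)
20: left child of 22 (depth 2)
8: left child of 13 (depth 2)
26: right child of 25 (depth 3)
18: left child of 20 (depth 3)

none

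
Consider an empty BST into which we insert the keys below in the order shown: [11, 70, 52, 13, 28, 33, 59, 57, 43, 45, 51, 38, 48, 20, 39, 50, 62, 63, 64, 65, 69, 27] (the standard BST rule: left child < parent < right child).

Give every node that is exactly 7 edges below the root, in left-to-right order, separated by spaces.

38 45 65

11: root
70: right child of 11 (depth 1)
52: left child of 70 (depth 2)
13: left child of 52 (depth 3)
28: right child of 13 (depth 4)
33: right child of 28 (depth 5)
59: right child of 52 (depth 3)
57: left child of 59 (depth 4)
43: right child of 33 (depth 6)
45: right child of 43 (depth 7)
51: right child of 45 (depth 8)
38: left child of 43 (depth 7)
48: left child of 51 (depth 9)
20: left child of 28 (depth 5)
39: right child of 38 (depth 8)
50: right child of 48 (depth 10)
62: right child of 59 (depth 4)
63: right child of 62 (depth 5)
64: right child of 63 (depth 6)
65: right child of 64 (depth 7)
69: right child of 65 (depth 8)
27: right child of 20 (depth 6)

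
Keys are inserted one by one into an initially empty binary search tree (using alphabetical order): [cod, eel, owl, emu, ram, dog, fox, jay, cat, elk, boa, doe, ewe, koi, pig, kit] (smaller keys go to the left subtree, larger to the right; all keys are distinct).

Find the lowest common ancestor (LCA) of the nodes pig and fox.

Insert cod: tree is empty, so cod becomes the root.
Insert eel: eel > cod → go right. Place as right child of cod.
Insert owl: owl > cod → go right; owl > eel → go right. Place as right child of eel.
Insert emu: emu > cod → go right; emu > eel → go right; emu < owl → go left. Place as left child of owl.
Insert ram: ram > cod → go right; ram > eel → go right; ram > owl → go right. Place as right child of owl.
Insert dog: dog > cod → go right; dog < eel → go left. Place as left child of eel.
Insert fox: fox > cod → go right; fox > eel → go right; fox < owl → go left; fox > emu → go right. Place as right child of emu.
Insert jay: jay > cod → go right; jay > eel → go right; jay < owl → go left; jay > emu → go right; jay > fox → go right. Place as right child of fox.
Insert cat: cat < cod → go left. Place as left child of cod.
Insert elk: elk > cod → go right; elk > eel → go right; elk < owl → go left; elk < emu → go left. Place as left child of emu.
Insert boa: boa < cod → go left; boa < cat → go left. Place as left child of cat.
Insert doe: doe > cod → go right; doe < eel → go left; doe < dog → go left. Place as left child of dog.
Insert ewe: ewe > cod → go right; ewe > eel → go right; ewe < owl → go left; ewe > emu → go right; ewe < fox → go left. Place as left child of fox.
Insert koi: koi > cod → go right; koi > eel → go right; koi < owl → go left; koi > emu → go right; koi > fox → go right; koi > jay → go right. Place as right child of jay.
Insert pig: pig > cod → go right; pig > eel → go right; pig > owl → go right; pig < ram → go left. Place as left child of ram.
Insert kit: kit > cod → go right; kit > eel → go right; kit < owl → go left; kit > emu → go right; kit > fox → go right; kit > jay → go right; kit < koi → go left. Place as left child of koi.

Path to pig: cod → eel → owl → ram → pig
Path to fox: cod → eel → owl → emu → fox
The paths share a prefix ending at owl, then split left and right.

owl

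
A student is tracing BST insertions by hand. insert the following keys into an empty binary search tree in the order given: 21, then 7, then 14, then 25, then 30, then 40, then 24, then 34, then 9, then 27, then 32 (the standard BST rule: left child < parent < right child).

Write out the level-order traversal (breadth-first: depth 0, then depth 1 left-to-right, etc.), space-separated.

21 7 25 14 24 30 9 27 40 34 32

21: root
7: left child of 21 (depth 1)
14: right child of 7 (depth 2)
25: right child of 21 (depth 1)
30: right child of 25 (depth 2)
40: right child of 30 (depth 3)
24: left child of 25 (depth 2)
34: left child of 40 (depth 4)
9: left child of 14 (depth 3)
27: left child of 30 (depth 3)
32: left child of 34 (depth 5)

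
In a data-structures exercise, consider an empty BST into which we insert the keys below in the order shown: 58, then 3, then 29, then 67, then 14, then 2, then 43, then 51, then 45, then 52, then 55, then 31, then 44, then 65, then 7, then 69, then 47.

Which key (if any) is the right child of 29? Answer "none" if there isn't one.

Insert 58: tree is empty, so 58 becomes the root.
Insert 3: 3 < 58 → go left. Place as left child of 58.
Insert 29: 29 < 58 → go left; 29 > 3 → go right. Place as right child of 3.
Insert 67: 67 > 58 → go right. Place as right child of 58.
Insert 14: 14 < 58 → go left; 14 > 3 → go right; 14 < 29 → go left. Place as left child of 29.
Insert 2: 2 < 58 → go left; 2 < 3 → go left. Place as left child of 3.
Insert 43: 43 < 58 → go left; 43 > 3 → go right; 43 > 29 → go right. Place as right child of 29.
Insert 51: 51 < 58 → go left; 51 > 3 → go right; 51 > 29 → go right; 51 > 43 → go right. Place as right child of 43.
Insert 45: 45 < 58 → go left; 45 > 3 → go right; 45 > 29 → go right; 45 > 43 → go right; 45 < 51 → go left. Place as left child of 51.
Insert 52: 52 < 58 → go left; 52 > 3 → go right; 52 > 29 → go right; 52 > 43 → go right; 52 > 51 → go right. Place as right child of 51.
Insert 55: 55 < 58 → go left; 55 > 3 → go right; 55 > 29 → go right; 55 > 43 → go right; 55 > 51 → go right; 55 > 52 → go right. Place as right child of 52.
Insert 31: 31 < 58 → go left; 31 > 3 → go right; 31 > 29 → go right; 31 < 43 → go left. Place as left child of 43.
Insert 44: 44 < 58 → go left; 44 > 3 → go right; 44 > 29 → go right; 44 > 43 → go right; 44 < 51 → go left; 44 < 45 → go left. Place as left child of 45.
Insert 65: 65 > 58 → go right; 65 < 67 → go left. Place as left child of 67.
Insert 7: 7 < 58 → go left; 7 > 3 → go right; 7 < 29 → go left; 7 < 14 → go left. Place as left child of 14.
Insert 69: 69 > 58 → go right; 69 > 67 → go right. Place as right child of 67.
Insert 47: 47 < 58 → go left; 47 > 3 → go right; 47 > 29 → go right; 47 > 43 → go right; 47 < 51 → go left; 47 > 45 → go right. Place as right child of 45.

43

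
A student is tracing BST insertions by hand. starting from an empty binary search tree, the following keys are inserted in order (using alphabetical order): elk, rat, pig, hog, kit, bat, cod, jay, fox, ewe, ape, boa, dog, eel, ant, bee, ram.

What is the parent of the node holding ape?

Insert elk: tree is empty, so elk becomes the root.
Insert rat: rat > elk → go right. Place as right child of elk.
Insert pig: pig > elk → go right; pig < rat → go left. Place as left child of rat.
Insert hog: hog > elk → go right; hog < rat → go left; hog < pig → go left. Place as left child of pig.
Insert kit: kit > elk → go right; kit < rat → go left; kit < pig → go left; kit > hog → go right. Place as right child of hog.
Insert bat: bat < elk → go left. Place as left child of elk.
Insert cod: cod < elk → go left; cod > bat → go right. Place as right child of bat.
Insert jay: jay > elk → go right; jay < rat → go left; jay < pig → go left; jay > hog → go right; jay < kit → go left. Place as left child of kit.
Insert fox: fox > elk → go right; fox < rat → go left; fox < pig → go left; fox < hog → go left. Place as left child of hog.
Insert ewe: ewe > elk → go right; ewe < rat → go left; ewe < pig → go left; ewe < hog → go left; ewe < fox → go left. Place as left child of fox.
Insert ape: ape < elk → go left; ape < bat → go left. Place as left child of bat.
Insert boa: boa < elk → go left; boa > bat → go right; boa < cod → go left. Place as left child of cod.
Insert dog: dog < elk → go left; dog > bat → go right; dog > cod → go right. Place as right child of cod.
Insert eel: eel < elk → go left; eel > bat → go right; eel > cod → go right; eel > dog → go right. Place as right child of dog.
Insert ant: ant < elk → go left; ant < bat → go left; ant < ape → go left. Place as left child of ape.
Insert bee: bee < elk → go left; bee > bat → go right; bee < cod → go left; bee < boa → go left. Place as left child of boa.
Insert ram: ram > elk → go right; ram < rat → go left; ram > pig → go right. Place as right child of pig.

bat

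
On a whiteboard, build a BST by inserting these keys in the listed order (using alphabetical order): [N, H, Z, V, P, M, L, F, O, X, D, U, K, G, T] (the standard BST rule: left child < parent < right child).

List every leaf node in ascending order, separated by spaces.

D G K O T X

Resulting structure (node: left, right):
  N: L=H, R=Z
  H: L=F, R=M
  Z: L=V, R=–
  V: L=P, R=X
  P: L=O, R=U
  M: L=L, R=–
  L: L=K, R=–
  F: L=D, R=G
  O: L=–, R=–
  X: L=–, R=–
  D: L=–, R=–
  U: L=T, R=–
  K: L=–, R=–
  G: L=–, R=–
  T: L=–, R=–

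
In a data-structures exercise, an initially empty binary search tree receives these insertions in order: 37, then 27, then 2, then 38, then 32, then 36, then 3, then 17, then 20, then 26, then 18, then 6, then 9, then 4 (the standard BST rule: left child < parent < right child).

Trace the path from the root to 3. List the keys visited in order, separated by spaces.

37 27 2 3

Resulting structure (node: left, right):
  37: L=27, R=38
  27: L=2, R=32
  2: L=–, R=3
  38: L=–, R=–
  32: L=–, R=36
  36: L=–, R=–
  3: L=–, R=17
  17: L=6, R=20
  20: L=18, R=26
  26: L=–, R=–
  18: L=–, R=–
  6: L=4, R=9
  9: L=–, R=–
  4: L=–, R=–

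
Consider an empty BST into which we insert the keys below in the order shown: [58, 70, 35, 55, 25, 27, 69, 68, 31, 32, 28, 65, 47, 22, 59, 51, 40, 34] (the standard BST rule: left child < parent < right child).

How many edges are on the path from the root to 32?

5

58: root
70: right child of 58 (depth 1)
35: left child of 58 (depth 1)
55: right child of 35 (depth 2)
25: left child of 35 (depth 2)
27: right child of 25 (depth 3)
69: left child of 70 (depth 2)
68: left child of 69 (depth 3)
31: right child of 27 (depth 4)
32: right child of 31 (depth 5)
28: left child of 31 (depth 5)
65: left child of 68 (depth 4)
47: left child of 55 (depth 3)
22: left child of 25 (depth 3)
59: left child of 65 (depth 5)
51: right child of 47 (depth 4)
40: left child of 47 (depth 4)
34: right child of 32 (depth 6)

Path to 32: 58 → 35 → 25 → 27 → 31 → 32, which is 5 edges.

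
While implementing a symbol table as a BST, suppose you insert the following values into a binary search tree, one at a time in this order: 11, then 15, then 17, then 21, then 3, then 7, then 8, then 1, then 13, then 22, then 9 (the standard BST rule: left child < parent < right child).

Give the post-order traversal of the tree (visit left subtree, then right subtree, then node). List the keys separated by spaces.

1 9 8 7 3 13 22 21 17 15 11

Insert 11: tree is empty, so 11 becomes the root.
Insert 15: 15 > 11 → go right. Place as right child of 11.
Insert 17: 17 > 11 → go right; 17 > 15 → go right. Place as right child of 15.
Insert 21: 21 > 11 → go right; 21 > 15 → go right; 21 > 17 → go right. Place as right child of 17.
Insert 3: 3 < 11 → go left. Place as left child of 11.
Insert 7: 7 < 11 → go left; 7 > 3 → go right. Place as right child of 3.
Insert 8: 8 < 11 → go left; 8 > 3 → go right; 8 > 7 → go right. Place as right child of 7.
Insert 1: 1 < 11 → go left; 1 < 3 → go left. Place as left child of 3.
Insert 13: 13 > 11 → go right; 13 < 15 → go left. Place as left child of 15.
Insert 22: 22 > 11 → go right; 22 > 15 → go right; 22 > 17 → go right; 22 > 21 → go right. Place as right child of 21.
Insert 9: 9 < 11 → go left; 9 > 3 → go right; 9 > 7 → go right; 9 > 8 → go right. Place as right child of 8.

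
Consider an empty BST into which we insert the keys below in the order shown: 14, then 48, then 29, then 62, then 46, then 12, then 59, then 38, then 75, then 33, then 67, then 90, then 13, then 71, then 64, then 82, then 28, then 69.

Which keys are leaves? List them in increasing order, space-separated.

13 28 33 59 64 69 82

14: root
48: right child of 14 (depth 1)
29: left child of 48 (depth 2)
62: right child of 48 (depth 2)
46: right child of 29 (depth 3)
12: left child of 14 (depth 1)
59: left child of 62 (depth 3)
38: left child of 46 (depth 4)
75: right child of 62 (depth 3)
33: left child of 38 (depth 5)
67: left child of 75 (depth 4)
90: right child of 75 (depth 4)
13: right child of 12 (depth 2)
71: right child of 67 (depth 5)
64: left child of 67 (depth 5)
82: left child of 90 (depth 5)
28: left child of 29 (depth 3)
69: left child of 71 (depth 6)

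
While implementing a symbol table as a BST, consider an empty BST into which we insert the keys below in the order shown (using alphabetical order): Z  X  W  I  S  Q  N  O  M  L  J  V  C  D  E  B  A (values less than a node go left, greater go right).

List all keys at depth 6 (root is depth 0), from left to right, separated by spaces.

A E N

Z: root
X: left child of Z (depth 1)
W: left child of X (depth 2)
I: left child of W (depth 3)
S: right child of I (depth 4)
Q: left child of S (depth 5)
N: left child of Q (depth 6)
O: right child of N (depth 7)
M: left child of N (depth 7)
L: left child of M (depth 8)
J: left child of L (depth 9)
V: right child of S (depth 5)
C: left child of I (depth 4)
D: right child of C (depth 5)
E: right child of D (depth 6)
B: left child of C (depth 5)
A: left child of B (depth 6)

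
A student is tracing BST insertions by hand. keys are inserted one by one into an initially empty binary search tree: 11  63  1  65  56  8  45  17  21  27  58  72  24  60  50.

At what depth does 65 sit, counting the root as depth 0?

Insert 11: tree is empty, so 11 becomes the root.
Insert 63: 63 > 11 → go right. Place as right child of 11.
Insert 1: 1 < 11 → go left. Place as left child of 11.
Insert 65: 65 > 11 → go right; 65 > 63 → go right. Place as right child of 63.
Insert 56: 56 > 11 → go right; 56 < 63 → go left. Place as left child of 63.
Insert 8: 8 < 11 → go left; 8 > 1 → go right. Place as right child of 1.
Insert 45: 45 > 11 → go right; 45 < 63 → go left; 45 < 56 → go left. Place as left child of 56.
Insert 17: 17 > 11 → go right; 17 < 63 → go left; 17 < 56 → go left; 17 < 45 → go left. Place as left child of 45.
Insert 21: 21 > 11 → go right; 21 < 63 → go left; 21 < 56 → go left; 21 < 45 → go left; 21 > 17 → go right. Place as right child of 17.
Insert 27: 27 > 11 → go right; 27 < 63 → go left; 27 < 56 → go left; 27 < 45 → go left; 27 > 17 → go right; 27 > 21 → go right. Place as right child of 21.
Insert 58: 58 > 11 → go right; 58 < 63 → go left; 58 > 56 → go right. Place as right child of 56.
Insert 72: 72 > 11 → go right; 72 > 63 → go right; 72 > 65 → go right. Place as right child of 65.
Insert 24: 24 > 11 → go right; 24 < 63 → go left; 24 < 56 → go left; 24 < 45 → go left; 24 > 17 → go right; 24 > 21 → go right; 24 < 27 → go left. Place as left child of 27.
Insert 60: 60 > 11 → go right; 60 < 63 → go left; 60 > 56 → go right; 60 > 58 → go right. Place as right child of 58.
Insert 50: 50 > 11 → go right; 50 < 63 → go left; 50 < 56 → go left; 50 > 45 → go right. Place as right child of 45.

Path to 65: 11 → 63 → 65, which is 2 edges.

2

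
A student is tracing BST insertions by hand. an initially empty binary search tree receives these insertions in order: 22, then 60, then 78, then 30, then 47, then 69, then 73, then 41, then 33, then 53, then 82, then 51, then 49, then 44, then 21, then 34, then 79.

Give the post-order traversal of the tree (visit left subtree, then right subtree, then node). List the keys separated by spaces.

21 34 33 44 41 49 51 53 47 30 73 69 79 82 78 60 22

Insert 22: tree is empty, so 22 becomes the root.
Insert 60: 60 > 22 → go right. Place as right child of 22.
Insert 78: 78 > 22 → go right; 78 > 60 → go right. Place as right child of 60.
Insert 30: 30 > 22 → go right; 30 < 60 → go left. Place as left child of 60.
Insert 47: 47 > 22 → go right; 47 < 60 → go left; 47 > 30 → go right. Place as right child of 30.
Insert 69: 69 > 22 → go right; 69 > 60 → go right; 69 < 78 → go left. Place as left child of 78.
Insert 73: 73 > 22 → go right; 73 > 60 → go right; 73 < 78 → go left; 73 > 69 → go right. Place as right child of 69.
Insert 41: 41 > 22 → go right; 41 < 60 → go left; 41 > 30 → go right; 41 < 47 → go left. Place as left child of 47.
Insert 33: 33 > 22 → go right; 33 < 60 → go left; 33 > 30 → go right; 33 < 47 → go left; 33 < 41 → go left. Place as left child of 41.
Insert 53: 53 > 22 → go right; 53 < 60 → go left; 53 > 30 → go right; 53 > 47 → go right. Place as right child of 47.
Insert 82: 82 > 22 → go right; 82 > 60 → go right; 82 > 78 → go right. Place as right child of 78.
Insert 51: 51 > 22 → go right; 51 < 60 → go left; 51 > 30 → go right; 51 > 47 → go right; 51 < 53 → go left. Place as left child of 53.
Insert 49: 49 > 22 → go right; 49 < 60 → go left; 49 > 30 → go right; 49 > 47 → go right; 49 < 53 → go left; 49 < 51 → go left. Place as left child of 51.
Insert 44: 44 > 22 → go right; 44 < 60 → go left; 44 > 30 → go right; 44 < 47 → go left; 44 > 41 → go right. Place as right child of 41.
Insert 21: 21 < 22 → go left. Place as left child of 22.
Insert 34: 34 > 22 → go right; 34 < 60 → go left; 34 > 30 → go right; 34 < 47 → go left; 34 < 41 → go left; 34 > 33 → go right. Place as right child of 33.
Insert 79: 79 > 22 → go right; 79 > 60 → go right; 79 > 78 → go right; 79 < 82 → go left. Place as left child of 82.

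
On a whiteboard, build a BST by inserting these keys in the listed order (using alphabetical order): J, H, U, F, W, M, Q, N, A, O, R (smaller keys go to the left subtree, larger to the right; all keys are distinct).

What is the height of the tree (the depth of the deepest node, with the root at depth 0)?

Resulting structure (node: left, right):
  J: L=H, R=U
  H: L=F, R=–
  U: L=M, R=W
  F: L=A, R=–
  W: L=–, R=–
  M: L=–, R=Q
  Q: L=N, R=R
  N: L=–, R=O
  A: L=–, R=–
  O: L=–, R=–
  R: L=–, R=–

The deepest node is O at depth 5.

5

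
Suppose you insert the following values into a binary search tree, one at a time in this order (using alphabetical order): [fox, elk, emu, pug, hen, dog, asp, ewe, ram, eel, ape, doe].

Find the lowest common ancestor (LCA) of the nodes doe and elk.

elk

Resulting structure (node: left, right):
  fox: L=elk, R=pug
  elk: L=dog, R=emu
  emu: L=–, R=ewe
  pug: L=hen, R=ram
  hen: L=–, R=–
  dog: L=asp, R=eel
  asp: L=ape, R=doe
  ewe: L=–, R=–
  ram: L=–, R=–
  eel: L=–, R=–
  ape: L=–, R=–
  doe: L=–, R=–

Path to doe: fox → elk → dog → asp → doe
Path to elk: fox → elk
elk lies on both paths and is an ancestor of the other node.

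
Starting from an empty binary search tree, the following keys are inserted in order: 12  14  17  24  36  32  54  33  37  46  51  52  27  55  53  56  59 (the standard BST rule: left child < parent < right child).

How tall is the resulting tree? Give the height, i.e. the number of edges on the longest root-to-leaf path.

10

Insert 12: tree is empty, so 12 becomes the root.
Insert 14: 14 > 12 → go right. Place as right child of 12.
Insert 17: 17 > 12 → go right; 17 > 14 → go right. Place as right child of 14.
Insert 24: 24 > 12 → go right; 24 > 14 → go right; 24 > 17 → go right. Place as right child of 17.
Insert 36: 36 > 12 → go right; 36 > 14 → go right; 36 > 17 → go right; 36 > 24 → go right. Place as right child of 24.
Insert 32: 32 > 12 → go right; 32 > 14 → go right; 32 > 17 → go right; 32 > 24 → go right; 32 < 36 → go left. Place as left child of 36.
Insert 54: 54 > 12 → go right; 54 > 14 → go right; 54 > 17 → go right; 54 > 24 → go right; 54 > 36 → go right. Place as right child of 36.
Insert 33: 33 > 12 → go right; 33 > 14 → go right; 33 > 17 → go right; 33 > 24 → go right; 33 < 36 → go left; 33 > 32 → go right. Place as right child of 32.
Insert 37: 37 > 12 → go right; 37 > 14 → go right; 37 > 17 → go right; 37 > 24 → go right; 37 > 36 → go right; 37 < 54 → go left. Place as left child of 54.
Insert 46: 46 > 12 → go right; 46 > 14 → go right; 46 > 17 → go right; 46 > 24 → go right; 46 > 36 → go right; 46 < 54 → go left; 46 > 37 → go right. Place as right child of 37.
Insert 51: 51 > 12 → go right; 51 > 14 → go right; 51 > 17 → go right; 51 > 24 → go right; 51 > 36 → go right; 51 < 54 → go left; 51 > 37 → go right; 51 > 46 → go right. Place as right child of 46.
Insert 52: 52 > 12 → go right; 52 > 14 → go right; 52 > 17 → go right; 52 > 24 → go right; 52 > 36 → go right; 52 < 54 → go left; 52 > 37 → go right; 52 > 46 → go right; 52 > 51 → go right. Place as right child of 51.
Insert 27: 27 > 12 → go right; 27 > 14 → go right; 27 > 17 → go right; 27 > 24 → go right; 27 < 36 → go left; 27 < 32 → go left. Place as left child of 32.
Insert 55: 55 > 12 → go right; 55 > 14 → go right; 55 > 17 → go right; 55 > 24 → go right; 55 > 36 → go right; 55 > 54 → go right. Place as right child of 54.
Insert 53: 53 > 12 → go right; 53 > 14 → go right; 53 > 17 → go right; 53 > 24 → go right; 53 > 36 → go right; 53 < 54 → go left; 53 > 37 → go right; 53 > 46 → go right; 53 > 51 → go right; 53 > 52 → go right. Place as right child of 52.
Insert 56: 56 > 12 → go right; 56 > 14 → go right; 56 > 17 → go right; 56 > 24 → go right; 56 > 36 → go right; 56 > 54 → go right; 56 > 55 → go right. Place as right child of 55.
Insert 59: 59 > 12 → go right; 59 > 14 → go right; 59 > 17 → go right; 59 > 24 → go right; 59 > 36 → go right; 59 > 54 → go right; 59 > 55 → go right; 59 > 56 → go right. Place as right child of 56.

The deepest node is 53 at depth 10.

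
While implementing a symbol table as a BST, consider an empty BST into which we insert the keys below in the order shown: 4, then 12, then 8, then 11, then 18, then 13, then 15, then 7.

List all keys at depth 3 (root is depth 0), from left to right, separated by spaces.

7 11 13

4: root
12: right child of 4 (depth 1)
8: left child of 12 (depth 2)
11: right child of 8 (depth 3)
18: right child of 12 (depth 2)
13: left child of 18 (depth 3)
15: right child of 13 (depth 4)
7: left child of 8 (depth 3)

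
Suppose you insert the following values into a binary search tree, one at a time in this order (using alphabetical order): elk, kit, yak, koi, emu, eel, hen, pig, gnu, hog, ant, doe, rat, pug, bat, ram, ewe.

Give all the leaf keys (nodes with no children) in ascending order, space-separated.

Insert elk: tree is empty, so elk becomes the root.
Insert kit: kit > elk → go right. Place as right child of elk.
Insert yak: yak > elk → go right; yak > kit → go right. Place as right child of kit.
Insert koi: koi > elk → go right; koi > kit → go right; koi < yak → go left. Place as left child of yak.
Insert emu: emu > elk → go right; emu < kit → go left. Place as left child of kit.
Insert eel: eel < elk → go left. Place as left child of elk.
Insert hen: hen > elk → go right; hen < kit → go left; hen > emu → go right. Place as right child of emu.
Insert pig: pig > elk → go right; pig > kit → go right; pig < yak → go left; pig > koi → go right. Place as right child of koi.
Insert gnu: gnu > elk → go right; gnu < kit → go left; gnu > emu → go right; gnu < hen → go left. Place as left child of hen.
Insert hog: hog > elk → go right; hog < kit → go left; hog > emu → go right; hog > hen → go right. Place as right child of hen.
Insert ant: ant < elk → go left; ant < eel → go left. Place as left child of eel.
Insert doe: doe < elk → go left; doe < eel → go left; doe > ant → go right. Place as right child of ant.
Insert rat: rat > elk → go right; rat > kit → go right; rat < yak → go left; rat > koi → go right; rat > pig → go right. Place as right child of pig.
Insert pug: pug > elk → go right; pug > kit → go right; pug < yak → go left; pug > koi → go right; pug > pig → go right; pug < rat → go left. Place as left child of rat.
Insert bat: bat < elk → go left; bat < eel → go left; bat > ant → go right; bat < doe → go left. Place as left child of doe.
Insert ram: ram > elk → go right; ram > kit → go right; ram < yak → go left; ram > koi → go right; ram > pig → go right; ram < rat → go left; ram > pug → go right. Place as right child of pug.
Insert ewe: ewe > elk → go right; ewe < kit → go left; ewe > emu → go right; ewe < hen → go left; ewe < gnu → go left. Place as left child of gnu.

bat ewe hog ram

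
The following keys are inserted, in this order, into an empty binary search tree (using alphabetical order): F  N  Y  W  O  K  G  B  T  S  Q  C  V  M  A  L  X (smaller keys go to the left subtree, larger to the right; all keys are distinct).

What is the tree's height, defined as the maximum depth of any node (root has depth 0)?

Insert F: tree is empty, so F becomes the root.
Insert N: N > F → go right. Place as right child of F.
Insert Y: Y > F → go right; Y > N → go right. Place as right child of N.
Insert W: W > F → go right; W > N → go right; W < Y → go left. Place as left child of Y.
Insert O: O > F → go right; O > N → go right; O < Y → go left; O < W → go left. Place as left child of W.
Insert K: K > F → go right; K < N → go left. Place as left child of N.
Insert G: G > F → go right; G < N → go left; G < K → go left. Place as left child of K.
Insert B: B < F → go left. Place as left child of F.
Insert T: T > F → go right; T > N → go right; T < Y → go left; T < W → go left; T > O → go right. Place as right child of O.
Insert S: S > F → go right; S > N → go right; S < Y → go left; S < W → go left; S > O → go right; S < T → go left. Place as left child of T.
Insert Q: Q > F → go right; Q > N → go right; Q < Y → go left; Q < W → go left; Q > O → go right; Q < T → go left; Q < S → go left. Place as left child of S.
Insert C: C < F → go left; C > B → go right. Place as right child of B.
Insert V: V > F → go right; V > N → go right; V < Y → go left; V < W → go left; V > O → go right; V > T → go right. Place as right child of T.
Insert M: M > F → go right; M < N → go left; M > K → go right. Place as right child of K.
Insert A: A < F → go left; A < B → go left. Place as left child of B.
Insert L: L > F → go right; L < N → go left; L > K → go right; L < M → go left. Place as left child of M.
Insert X: X > F → go right; X > N → go right; X < Y → go left; X > W → go right. Place as right child of W.

The deepest node is Q at depth 7.

7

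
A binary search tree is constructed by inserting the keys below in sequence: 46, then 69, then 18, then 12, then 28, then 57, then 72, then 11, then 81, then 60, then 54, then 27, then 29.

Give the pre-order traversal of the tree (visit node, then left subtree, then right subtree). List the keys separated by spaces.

Insert 46: tree is empty, so 46 becomes the root.
Insert 69: 69 > 46 → go right. Place as right child of 46.
Insert 18: 18 < 46 → go left. Place as left child of 46.
Insert 12: 12 < 46 → go left; 12 < 18 → go left. Place as left child of 18.
Insert 28: 28 < 46 → go left; 28 > 18 → go right. Place as right child of 18.
Insert 57: 57 > 46 → go right; 57 < 69 → go left. Place as left child of 69.
Insert 72: 72 > 46 → go right; 72 > 69 → go right. Place as right child of 69.
Insert 11: 11 < 46 → go left; 11 < 18 → go left; 11 < 12 → go left. Place as left child of 12.
Insert 81: 81 > 46 → go right; 81 > 69 → go right; 81 > 72 → go right. Place as right child of 72.
Insert 60: 60 > 46 → go right; 60 < 69 → go left; 60 > 57 → go right. Place as right child of 57.
Insert 54: 54 > 46 → go right; 54 < 69 → go left; 54 < 57 → go left. Place as left child of 57.
Insert 27: 27 < 46 → go left; 27 > 18 → go right; 27 < 28 → go left. Place as left child of 28.
Insert 29: 29 < 46 → go left; 29 > 18 → go right; 29 > 28 → go right. Place as right child of 28.

46 18 12 11 28 27 29 69 57 54 60 72 81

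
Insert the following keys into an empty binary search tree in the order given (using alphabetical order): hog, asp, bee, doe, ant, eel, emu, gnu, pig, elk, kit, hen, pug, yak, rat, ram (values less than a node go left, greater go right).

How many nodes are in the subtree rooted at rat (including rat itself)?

2

Insert hog: tree is empty, so hog becomes the root.
Insert asp: asp < hog → go left. Place as left child of hog.
Insert bee: bee < hog → go left; bee > asp → go right. Place as right child of asp.
Insert doe: doe < hog → go left; doe > asp → go right; doe > bee → go right. Place as right child of bee.
Insert ant: ant < hog → go left; ant < asp → go left. Place as left child of asp.
Insert eel: eel < hog → go left; eel > asp → go right; eel > bee → go right; eel > doe → go right. Place as right child of doe.
Insert emu: emu < hog → go left; emu > asp → go right; emu > bee → go right; emu > doe → go right; emu > eel → go right. Place as right child of eel.
Insert gnu: gnu < hog → go left; gnu > asp → go right; gnu > bee → go right; gnu > doe → go right; gnu > eel → go right; gnu > emu → go right. Place as right child of emu.
Insert pig: pig > hog → go right. Place as right child of hog.
Insert elk: elk < hog → go left; elk > asp → go right; elk > bee → go right; elk > doe → go right; elk > eel → go right; elk < emu → go left. Place as left child of emu.
Insert kit: kit > hog → go right; kit < pig → go left. Place as left child of pig.
Insert hen: hen < hog → go left; hen > asp → go right; hen > bee → go right; hen > doe → go right; hen > eel → go right; hen > emu → go right; hen > gnu → go right. Place as right child of gnu.
Insert pug: pug > hog → go right; pug > pig → go right. Place as right child of pig.
Insert yak: yak > hog → go right; yak > pig → go right; yak > pug → go right. Place as right child of pug.
Insert rat: rat > hog → go right; rat > pig → go right; rat > pug → go right; rat < yak → go left. Place as left child of yak.
Insert ram: ram > hog → go right; ram > pig → go right; ram > pug → go right; ram < yak → go left; ram < rat → go left. Place as left child of rat.

Subtree rooted at rat contains: rat, ram — 2 nodes.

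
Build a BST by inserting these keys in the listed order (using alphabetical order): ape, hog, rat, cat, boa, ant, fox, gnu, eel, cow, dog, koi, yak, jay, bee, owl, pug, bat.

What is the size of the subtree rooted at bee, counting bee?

ape: root
hog: right child of ape (depth 1)
rat: right child of hog (depth 2)
cat: left child of hog (depth 2)
boa: left child of cat (depth 3)
ant: left child of ape (depth 1)
fox: right child of cat (depth 3)
gnu: right child of fox (depth 4)
eel: left child of fox (depth 4)
cow: left child of eel (depth 5)
dog: right child of cow (depth 6)
koi: left child of rat (depth 3)
yak: right child of rat (depth 3)
jay: left child of koi (depth 4)
bee: left child of boa (depth 4)
owl: right child of koi (depth 4)
pug: right child of owl (depth 5)
bat: left child of bee (depth 5)

Subtree rooted at bee contains: bee, bat — 2 nodes.

2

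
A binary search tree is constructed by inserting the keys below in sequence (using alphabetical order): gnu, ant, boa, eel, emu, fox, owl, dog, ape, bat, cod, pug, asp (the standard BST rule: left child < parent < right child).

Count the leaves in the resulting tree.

4

gnu: root
ant: left child of gnu (depth 1)
boa: right child of ant (depth 2)
eel: right child of boa (depth 3)
emu: right child of eel (depth 4)
fox: right child of emu (depth 5)
owl: right child of gnu (depth 1)
dog: left child of eel (depth 4)
ape: left child of boa (depth 3)
bat: right child of ape (depth 4)
cod: left child of dog (depth 5)
pug: right child of owl (depth 2)
asp: left child of bat (depth 5)

Leaves: asp, cod, fox, pug — 4 in total.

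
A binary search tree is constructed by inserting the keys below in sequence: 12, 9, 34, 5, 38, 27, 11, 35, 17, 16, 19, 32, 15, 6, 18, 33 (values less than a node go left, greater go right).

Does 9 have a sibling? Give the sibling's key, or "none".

Insert 12: tree is empty, so 12 becomes the root.
Insert 9: 9 < 12 → go left. Place as left child of 12.
Insert 34: 34 > 12 → go right. Place as right child of 12.
Insert 5: 5 < 12 → go left; 5 < 9 → go left. Place as left child of 9.
Insert 38: 38 > 12 → go right; 38 > 34 → go right. Place as right child of 34.
Insert 27: 27 > 12 → go right; 27 < 34 → go left. Place as left child of 34.
Insert 11: 11 < 12 → go left; 11 > 9 → go right. Place as right child of 9.
Insert 35: 35 > 12 → go right; 35 > 34 → go right; 35 < 38 → go left. Place as left child of 38.
Insert 17: 17 > 12 → go right; 17 < 34 → go left; 17 < 27 → go left. Place as left child of 27.
Insert 16: 16 > 12 → go right; 16 < 34 → go left; 16 < 27 → go left; 16 < 17 → go left. Place as left child of 17.
Insert 19: 19 > 12 → go right; 19 < 34 → go left; 19 < 27 → go left; 19 > 17 → go right. Place as right child of 17.
Insert 32: 32 > 12 → go right; 32 < 34 → go left; 32 > 27 → go right. Place as right child of 27.
Insert 15: 15 > 12 → go right; 15 < 34 → go left; 15 < 27 → go left; 15 < 17 → go left; 15 < 16 → go left. Place as left child of 16.
Insert 6: 6 < 12 → go left; 6 < 9 → go left; 6 > 5 → go right. Place as right child of 5.
Insert 18: 18 > 12 → go right; 18 < 34 → go left; 18 < 27 → go left; 18 > 17 → go right; 18 < 19 → go left. Place as left child of 19.
Insert 33: 33 > 12 → go right; 33 < 34 → go left; 33 > 27 → go right; 33 > 32 → go right. Place as right child of 32.

9's parent is 12; the other child of 12 is 34.

34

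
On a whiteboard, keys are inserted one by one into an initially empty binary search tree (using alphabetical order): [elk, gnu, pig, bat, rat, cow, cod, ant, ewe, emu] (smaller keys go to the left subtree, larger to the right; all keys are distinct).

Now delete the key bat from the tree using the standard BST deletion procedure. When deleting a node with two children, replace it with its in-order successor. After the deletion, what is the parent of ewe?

gnu

Insert elk: tree is empty, so elk becomes the root.
Insert gnu: gnu > elk → go right. Place as right child of elk.
Insert pig: pig > elk → go right; pig > gnu → go right. Place as right child of gnu.
Insert bat: bat < elk → go left. Place as left child of elk.
Insert rat: rat > elk → go right; rat > gnu → go right; rat > pig → go right. Place as right child of pig.
Insert cow: cow < elk → go left; cow > bat → go right. Place as right child of bat.
Insert cod: cod < elk → go left; cod > bat → go right; cod < cow → go left. Place as left child of cow.
Insert ant: ant < elk → go left; ant < bat → go left. Place as left child of bat.
Insert ewe: ewe > elk → go right; ewe < gnu → go left. Place as left child of gnu.
Insert emu: emu > elk → go right; emu < gnu → go left; emu < ewe → go left. Place as left child of ewe.

Delete bat (two children — replace with in-order successor).
After deletion, ewe's parent is gnu.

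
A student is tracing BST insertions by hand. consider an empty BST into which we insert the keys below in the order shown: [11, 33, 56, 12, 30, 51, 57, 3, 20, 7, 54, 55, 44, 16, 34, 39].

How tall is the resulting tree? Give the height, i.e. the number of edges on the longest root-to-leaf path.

11: root
33: right child of 11 (depth 1)
56: right child of 33 (depth 2)
12: left child of 33 (depth 2)
30: right child of 12 (depth 3)
51: left child of 56 (depth 3)
57: right child of 56 (depth 3)
3: left child of 11 (depth 1)
20: left child of 30 (depth 4)
7: right child of 3 (depth 2)
54: right child of 51 (depth 4)
55: right child of 54 (depth 5)
44: left child of 51 (depth 4)
16: left child of 20 (depth 5)
34: left child of 44 (depth 5)
39: right child of 34 (depth 6)

The deepest node is 39 at depth 6.

6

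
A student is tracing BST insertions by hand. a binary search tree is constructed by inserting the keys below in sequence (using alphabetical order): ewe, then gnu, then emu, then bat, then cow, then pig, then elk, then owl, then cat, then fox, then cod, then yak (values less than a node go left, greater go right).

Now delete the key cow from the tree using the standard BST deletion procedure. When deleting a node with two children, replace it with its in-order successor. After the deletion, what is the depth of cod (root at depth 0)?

5

ewe: root
gnu: right child of ewe (depth 1)
emu: left child of ewe (depth 1)
bat: left child of emu (depth 2)
cow: right child of bat (depth 3)
pig: right child of gnu (depth 2)
elk: right child of cow (depth 4)
owl: left child of pig (depth 3)
cat: left child of cow (depth 4)
fox: left child of gnu (depth 2)
cod: right child of cat (depth 5)
yak: right child of pig (depth 3)

Delete cow (two children — replace with in-order successor).
After deletion, path to cod: ewe → emu → bat → elk → cat → cod.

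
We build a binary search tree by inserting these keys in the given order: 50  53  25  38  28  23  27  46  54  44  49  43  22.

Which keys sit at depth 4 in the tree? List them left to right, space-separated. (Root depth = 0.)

50: root
53: right child of 50 (depth 1)
25: left child of 50 (depth 1)
38: right child of 25 (depth 2)
28: left child of 38 (depth 3)
23: left child of 25 (depth 2)
27: left child of 28 (depth 4)
46: right child of 38 (depth 3)
54: right child of 53 (depth 2)
44: left child of 46 (depth 4)
49: right child of 46 (depth 4)
43: left child of 44 (depth 5)
22: left child of 23 (depth 3)

27 44 49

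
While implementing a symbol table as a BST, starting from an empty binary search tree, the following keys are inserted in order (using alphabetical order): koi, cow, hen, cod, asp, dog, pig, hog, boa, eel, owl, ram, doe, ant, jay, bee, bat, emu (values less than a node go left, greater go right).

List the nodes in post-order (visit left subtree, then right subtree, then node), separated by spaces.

Insert koi: tree is empty, so koi becomes the root.
Insert cow: cow < koi → go left. Place as left child of koi.
Insert hen: hen < koi → go left; hen > cow → go right. Place as right child of cow.
Insert cod: cod < koi → go left; cod < cow → go left. Place as left child of cow.
Insert asp: asp < koi → go left; asp < cow → go left; asp < cod → go left. Place as left child of cod.
Insert dog: dog < koi → go left; dog > cow → go right; dog < hen → go left. Place as left child of hen.
Insert pig: pig > koi → go right. Place as right child of koi.
Insert hog: hog < koi → go left; hog > cow → go right; hog > hen → go right. Place as right child of hen.
Insert boa: boa < koi → go left; boa < cow → go left; boa < cod → go left; boa > asp → go right. Place as right child of asp.
Insert eel: eel < koi → go left; eel > cow → go right; eel < hen → go left; eel > dog → go right. Place as right child of dog.
Insert owl: owl > koi → go right; owl < pig → go left. Place as left child of pig.
Insert ram: ram > koi → go right; ram > pig → go right. Place as right child of pig.
Insert doe: doe < koi → go left; doe > cow → go right; doe < hen → go left; doe < dog → go left. Place as left child of dog.
Insert ant: ant < koi → go left; ant < cow → go left; ant < cod → go left; ant < asp → go left. Place as left child of asp.
Insert jay: jay < koi → go left; jay > cow → go right; jay > hen → go right; jay > hog → go right. Place as right child of hog.
Insert bee: bee < koi → go left; bee < cow → go left; bee < cod → go left; bee > asp → go right; bee < boa → go left. Place as left child of boa.
Insert bat: bat < koi → go left; bat < cow → go left; bat < cod → go left; bat > asp → go right; bat < boa → go left; bat < bee → go left. Place as left child of bee.
Insert emu: emu < koi → go left; emu > cow → go right; emu < hen → go left; emu > dog → go right; emu > eel → go right. Place as right child of eel.

ant bat bee boa asp cod doe emu eel dog jay hog hen cow owl ram pig koi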